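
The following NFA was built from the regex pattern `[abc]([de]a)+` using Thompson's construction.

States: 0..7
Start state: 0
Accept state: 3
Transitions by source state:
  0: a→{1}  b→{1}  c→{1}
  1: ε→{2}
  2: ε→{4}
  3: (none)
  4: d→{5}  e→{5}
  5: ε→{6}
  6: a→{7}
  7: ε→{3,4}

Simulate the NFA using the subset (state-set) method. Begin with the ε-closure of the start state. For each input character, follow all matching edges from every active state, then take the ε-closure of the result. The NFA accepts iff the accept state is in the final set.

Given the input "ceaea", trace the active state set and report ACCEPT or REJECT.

Answer: ACCEPT

Steps:
start: ε-closure({0}) = {0}
'c' @ 1: {1,2,4}
'e' @ 2: {5,6}
'a' @ 3: {3,4,7}  ✓accept
'e' @ 4: {5,6}
'a' @ 5: {3,4,7}  ✓accept
after full input: {3,4,7}  (accept=3 in)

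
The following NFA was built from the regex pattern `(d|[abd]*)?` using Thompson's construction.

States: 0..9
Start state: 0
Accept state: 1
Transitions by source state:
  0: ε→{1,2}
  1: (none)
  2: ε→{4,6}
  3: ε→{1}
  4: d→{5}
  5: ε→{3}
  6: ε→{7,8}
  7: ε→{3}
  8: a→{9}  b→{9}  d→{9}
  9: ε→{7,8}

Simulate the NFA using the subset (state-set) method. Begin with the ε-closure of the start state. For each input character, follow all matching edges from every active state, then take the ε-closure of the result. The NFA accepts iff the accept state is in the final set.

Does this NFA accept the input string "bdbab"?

Answer: ACCEPT

Derivation:
initial (ε-close {0}): {0,1,2,3,4,6,7,8}
'b' @ 1: {1,3,7,8,9}  ✓accept
'd' @ 2: {1,3,7,8,9}  ✓accept
'b' @ 3: {1,3,7,8,9}  ✓accept
'a' @ 4: {1,3,7,8,9}  ✓accept
'b' @ 5: {1,3,7,8,9}  ✓accept
after full input: {1,3,7,8,9}  (accept=1 in)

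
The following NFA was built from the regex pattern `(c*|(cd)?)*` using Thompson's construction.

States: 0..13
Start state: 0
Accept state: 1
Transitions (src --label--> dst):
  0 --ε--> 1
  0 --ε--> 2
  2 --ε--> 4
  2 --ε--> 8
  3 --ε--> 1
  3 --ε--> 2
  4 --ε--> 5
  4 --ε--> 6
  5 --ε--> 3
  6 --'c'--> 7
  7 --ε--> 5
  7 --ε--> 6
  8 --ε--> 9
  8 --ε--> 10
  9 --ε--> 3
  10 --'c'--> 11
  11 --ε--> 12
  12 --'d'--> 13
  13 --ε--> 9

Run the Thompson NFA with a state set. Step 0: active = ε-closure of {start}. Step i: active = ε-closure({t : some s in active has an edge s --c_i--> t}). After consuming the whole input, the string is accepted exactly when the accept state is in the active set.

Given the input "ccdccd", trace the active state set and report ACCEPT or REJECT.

Answer: ACCEPT

Steps:
initial (ε-close {0}): {0,1,2,3,4,5,6,8,9,10}
'c' @ 1: {1,2,3,4,5,6,7,8,9,10,11,12}  [accepting]
'c' @ 2: {1,2,3,4,5,6,7,8,9,10,11,12}  [accepting]
'd' @ 3: {1,2,3,4,5,6,8,9,10,13}  [accepting]
'c' @ 4: {1,2,3,4,5,6,7,8,9,10,11,12}  [accepting]
'c' @ 5: {1,2,3,4,5,6,7,8,9,10,11,12}  [accepting]
'd' @ 6: {1,2,3,4,5,6,8,9,10,13}  [accepting]
after full input: {1,2,3,4,5,6,8,9,10,13}  (accept=1 in)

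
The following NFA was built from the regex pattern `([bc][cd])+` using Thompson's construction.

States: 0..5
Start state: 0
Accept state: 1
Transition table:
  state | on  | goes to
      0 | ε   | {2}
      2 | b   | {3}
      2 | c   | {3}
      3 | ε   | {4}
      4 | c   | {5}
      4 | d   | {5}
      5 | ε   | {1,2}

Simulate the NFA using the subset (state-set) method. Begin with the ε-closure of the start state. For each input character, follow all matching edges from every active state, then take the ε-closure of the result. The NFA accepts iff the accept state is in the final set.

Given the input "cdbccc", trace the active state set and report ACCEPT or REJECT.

Answer: ACCEPT

Derivation:
start: ε-closure({0}) = {0,2}
'c' @ 1: {3,4}
'd' @ 2: {1,2,5}  (accept∈set)
'b' @ 3: {3,4}
'c' @ 4: {1,2,5}  (accept∈set)
'c' @ 5: {3,4}
'c' @ 6: {1,2,5}  (accept∈set)
after full input: {1,2,5}  (accept=1 in)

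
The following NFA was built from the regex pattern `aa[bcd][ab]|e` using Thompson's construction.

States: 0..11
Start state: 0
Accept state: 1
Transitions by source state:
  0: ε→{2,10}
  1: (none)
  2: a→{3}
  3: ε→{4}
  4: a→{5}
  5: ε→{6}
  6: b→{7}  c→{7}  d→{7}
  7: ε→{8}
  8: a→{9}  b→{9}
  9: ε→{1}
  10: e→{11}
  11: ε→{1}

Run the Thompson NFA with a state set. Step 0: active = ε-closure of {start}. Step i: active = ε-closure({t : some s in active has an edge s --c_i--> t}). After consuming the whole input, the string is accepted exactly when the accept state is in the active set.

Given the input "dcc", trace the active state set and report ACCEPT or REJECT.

S₀ = ε-closure({0}) = {0,2,10}
'd' @ 1: {}  — no active states
rest 'cc' ignored (set empty)
after full input: {}  (accept=1 not in)

Answer: REJECT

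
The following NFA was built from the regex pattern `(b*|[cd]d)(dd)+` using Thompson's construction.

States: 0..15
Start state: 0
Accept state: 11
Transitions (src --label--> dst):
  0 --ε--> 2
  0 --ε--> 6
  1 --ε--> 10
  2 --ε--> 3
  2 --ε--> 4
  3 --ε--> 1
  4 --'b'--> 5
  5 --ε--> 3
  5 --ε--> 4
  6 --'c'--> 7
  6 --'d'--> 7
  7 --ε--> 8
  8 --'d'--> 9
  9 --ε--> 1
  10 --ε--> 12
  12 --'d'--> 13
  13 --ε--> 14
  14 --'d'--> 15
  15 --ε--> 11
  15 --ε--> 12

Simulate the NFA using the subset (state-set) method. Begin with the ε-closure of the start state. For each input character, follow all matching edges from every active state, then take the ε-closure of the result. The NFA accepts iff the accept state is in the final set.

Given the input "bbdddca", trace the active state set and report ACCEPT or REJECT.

S₀ = ε-closure({0}) = {0,1,2,3,4,6,10,12}
'b' @ 1: {1,3,4,5,10,12}
'b' @ 2: {1,3,4,5,10,12}
'd' @ 3: {13,14}
'd' @ 4: {11,12,15}  (accept∈set)
'd' @ 5: {13,14}
'c' @ 6: {}  — state set empty
rest 'a' ignored (set empty)
after full input: {}  (accept=11 not in)

Answer: REJECT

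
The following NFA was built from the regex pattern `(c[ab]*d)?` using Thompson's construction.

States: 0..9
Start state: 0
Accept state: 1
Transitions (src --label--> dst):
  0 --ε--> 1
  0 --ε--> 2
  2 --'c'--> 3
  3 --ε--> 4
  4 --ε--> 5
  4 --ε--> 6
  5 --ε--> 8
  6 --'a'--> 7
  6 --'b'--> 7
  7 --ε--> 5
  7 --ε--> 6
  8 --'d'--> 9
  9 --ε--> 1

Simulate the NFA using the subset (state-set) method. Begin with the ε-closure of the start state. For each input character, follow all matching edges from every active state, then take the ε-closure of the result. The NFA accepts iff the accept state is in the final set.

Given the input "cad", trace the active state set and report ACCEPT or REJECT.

Answer: ACCEPT

Trace:
initial (ε-close {0}): {0,1,2}
'c' @ 1: {3,4,5,6,8}
'a' @ 2: {5,6,7,8}
'd' @ 3: {1,9}  ✓accept
after full input: {1,9}  (accept=1 in)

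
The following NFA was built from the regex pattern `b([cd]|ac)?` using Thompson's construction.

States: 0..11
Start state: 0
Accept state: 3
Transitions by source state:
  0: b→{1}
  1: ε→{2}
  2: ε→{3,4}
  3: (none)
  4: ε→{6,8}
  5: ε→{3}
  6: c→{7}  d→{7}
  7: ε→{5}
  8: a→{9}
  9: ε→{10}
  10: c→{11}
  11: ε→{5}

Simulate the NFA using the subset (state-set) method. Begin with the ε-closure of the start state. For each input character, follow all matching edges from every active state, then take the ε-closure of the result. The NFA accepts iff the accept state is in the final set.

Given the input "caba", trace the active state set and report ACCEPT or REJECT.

S₀ = ε-closure({0}) = {0}
'c' @ 1: {}  — dead — no transitions
rest 'aba' ignored (set empty)
after full input: {}  (accept=3 not in)

Answer: REJECT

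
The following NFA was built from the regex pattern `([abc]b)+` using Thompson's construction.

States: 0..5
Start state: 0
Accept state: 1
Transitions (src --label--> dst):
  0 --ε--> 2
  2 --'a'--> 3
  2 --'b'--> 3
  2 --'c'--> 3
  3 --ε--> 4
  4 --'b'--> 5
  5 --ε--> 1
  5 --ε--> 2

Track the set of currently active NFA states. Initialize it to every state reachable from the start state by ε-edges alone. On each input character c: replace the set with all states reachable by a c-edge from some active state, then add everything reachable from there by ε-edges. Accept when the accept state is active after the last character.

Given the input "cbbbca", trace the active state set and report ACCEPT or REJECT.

Answer: REJECT

Steps:
S₀ = ε-closure({0}) = {0,2}
'c' @ 1: {3,4}
'b' @ 2: {1,2,5}  (accept∈set)
'b' @ 3: {3,4}
'b' @ 4: {1,2,5}  (accept∈set)
'c' @ 5: {3,4}
'a' @ 6: {}  — dead — no transitions
end set {} — state 1 not in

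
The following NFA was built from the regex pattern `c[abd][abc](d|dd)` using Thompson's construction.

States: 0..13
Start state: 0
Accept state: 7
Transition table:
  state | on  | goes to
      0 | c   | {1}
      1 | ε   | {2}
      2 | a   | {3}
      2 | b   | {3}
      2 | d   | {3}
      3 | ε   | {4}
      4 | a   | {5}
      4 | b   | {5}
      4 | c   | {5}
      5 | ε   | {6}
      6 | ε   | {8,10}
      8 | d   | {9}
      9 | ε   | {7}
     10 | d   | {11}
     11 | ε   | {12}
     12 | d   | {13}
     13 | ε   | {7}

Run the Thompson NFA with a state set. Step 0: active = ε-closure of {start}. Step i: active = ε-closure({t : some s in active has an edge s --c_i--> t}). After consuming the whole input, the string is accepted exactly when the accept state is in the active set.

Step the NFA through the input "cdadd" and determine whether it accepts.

initial (ε-close {0}): {0}
'c' @ 1: {1,2}
'd' @ 2: {3,4}
'a' @ 3: {5,6,8,10}
'd' @ 4: {7,9,11,12}  [accepting]
'd' @ 5: {7,13}  [accepting]
final: {7,13}; accept 7 in set

Answer: ACCEPT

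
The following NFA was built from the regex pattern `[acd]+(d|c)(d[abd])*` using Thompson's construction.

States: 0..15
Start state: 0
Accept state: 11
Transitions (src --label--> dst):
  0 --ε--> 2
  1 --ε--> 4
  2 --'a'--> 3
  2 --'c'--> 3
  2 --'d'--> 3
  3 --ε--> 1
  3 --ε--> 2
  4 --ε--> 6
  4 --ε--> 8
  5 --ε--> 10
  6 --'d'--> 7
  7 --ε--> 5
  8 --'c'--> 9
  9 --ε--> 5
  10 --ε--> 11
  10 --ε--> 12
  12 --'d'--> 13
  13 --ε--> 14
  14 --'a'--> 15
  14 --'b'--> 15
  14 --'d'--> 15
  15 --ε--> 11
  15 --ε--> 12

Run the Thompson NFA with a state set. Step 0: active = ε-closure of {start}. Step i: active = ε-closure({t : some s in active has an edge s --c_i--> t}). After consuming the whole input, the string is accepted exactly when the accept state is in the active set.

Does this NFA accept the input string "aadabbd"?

Answer: REJECT

Trace:
initial (ε-close {0}): {0,2}
'a' @ 1: {1,2,3,4,6,8}
'a' @ 2: {1,2,3,4,6,8}
'd' @ 3: {1,2,3,4,5,6,7,8,10,11,12}  (accept∈set)
'a' @ 4: {1,2,3,4,6,8}
'b' @ 5: {}  — no active states
rest 'bd' ignored (set empty)
final: {}; accept 11 not in set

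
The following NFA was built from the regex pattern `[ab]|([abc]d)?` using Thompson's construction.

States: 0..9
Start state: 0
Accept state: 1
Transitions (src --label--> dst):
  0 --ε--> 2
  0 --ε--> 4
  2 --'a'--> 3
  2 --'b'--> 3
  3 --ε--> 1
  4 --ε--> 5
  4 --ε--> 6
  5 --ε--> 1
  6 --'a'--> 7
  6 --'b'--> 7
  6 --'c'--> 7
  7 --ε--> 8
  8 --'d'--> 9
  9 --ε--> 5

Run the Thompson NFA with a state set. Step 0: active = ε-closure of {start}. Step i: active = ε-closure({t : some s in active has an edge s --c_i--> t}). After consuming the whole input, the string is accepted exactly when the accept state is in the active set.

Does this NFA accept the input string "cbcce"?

Answer: REJECT

Trace:
start: ε-closure({0}) = {0,1,2,4,5,6}
'c' @ 1: {7,8}
'b' @ 2: {}  — no active states
rest 'cce' ignored (set empty)
after full input: {}  (accept=1 not in)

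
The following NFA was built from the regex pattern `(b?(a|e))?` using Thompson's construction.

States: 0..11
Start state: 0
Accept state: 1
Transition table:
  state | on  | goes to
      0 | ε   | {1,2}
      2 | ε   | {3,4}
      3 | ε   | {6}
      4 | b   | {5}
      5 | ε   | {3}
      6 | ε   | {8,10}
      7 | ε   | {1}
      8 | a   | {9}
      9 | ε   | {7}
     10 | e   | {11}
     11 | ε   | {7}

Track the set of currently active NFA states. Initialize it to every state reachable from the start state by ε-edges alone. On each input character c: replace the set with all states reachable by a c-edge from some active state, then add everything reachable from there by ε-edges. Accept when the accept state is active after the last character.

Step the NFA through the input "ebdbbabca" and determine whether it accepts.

start: ε-closure({0}) = {0,1,2,3,4,6,8,10}
'e' @ 1: {1,7,11}  ✓accept
'b' @ 2: {}  — no active states
rest 'dbbabca' ignored (set empty)
after full input: {}  (accept=1 not in)

Answer: REJECT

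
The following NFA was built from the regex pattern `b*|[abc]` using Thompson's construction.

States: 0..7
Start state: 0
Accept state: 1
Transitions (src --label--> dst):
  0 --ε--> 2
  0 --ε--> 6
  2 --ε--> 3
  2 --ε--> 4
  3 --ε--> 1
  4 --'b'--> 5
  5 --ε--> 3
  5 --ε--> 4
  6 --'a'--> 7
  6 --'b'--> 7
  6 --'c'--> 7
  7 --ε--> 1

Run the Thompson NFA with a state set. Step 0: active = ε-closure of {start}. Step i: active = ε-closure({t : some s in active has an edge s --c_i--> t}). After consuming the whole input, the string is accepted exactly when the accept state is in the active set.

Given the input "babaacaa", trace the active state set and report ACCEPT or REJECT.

Answer: REJECT

Steps:
start: ε-closure({0}) = {0,1,2,3,4,6}
'b' @ 1: {1,3,4,5,7}  [accepting]
'a' @ 2: {}  — dead — no transitions
rest 'baacaa' ignored (set empty)
final: {}; accept 1 not in set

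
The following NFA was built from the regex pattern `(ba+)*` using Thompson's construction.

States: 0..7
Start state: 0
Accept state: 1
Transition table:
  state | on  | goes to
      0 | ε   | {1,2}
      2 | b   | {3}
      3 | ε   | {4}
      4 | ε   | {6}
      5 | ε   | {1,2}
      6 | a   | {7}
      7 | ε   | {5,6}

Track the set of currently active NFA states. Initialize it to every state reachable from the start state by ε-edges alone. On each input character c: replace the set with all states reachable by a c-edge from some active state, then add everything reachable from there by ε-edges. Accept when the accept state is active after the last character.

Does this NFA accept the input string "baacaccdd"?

Answer: REJECT

Trace:
start: ε-closure({0}) = {0,1,2}
'b' @ 1: {3,4,6}
'a' @ 2: {1,2,5,6,7}  ✓accept
'a' @ 3: {1,2,5,6,7}  ✓accept
'c' @ 4: {}  — state set empty
rest 'accdd' ignored (set empty)
after full input: {}  (accept=1 not in)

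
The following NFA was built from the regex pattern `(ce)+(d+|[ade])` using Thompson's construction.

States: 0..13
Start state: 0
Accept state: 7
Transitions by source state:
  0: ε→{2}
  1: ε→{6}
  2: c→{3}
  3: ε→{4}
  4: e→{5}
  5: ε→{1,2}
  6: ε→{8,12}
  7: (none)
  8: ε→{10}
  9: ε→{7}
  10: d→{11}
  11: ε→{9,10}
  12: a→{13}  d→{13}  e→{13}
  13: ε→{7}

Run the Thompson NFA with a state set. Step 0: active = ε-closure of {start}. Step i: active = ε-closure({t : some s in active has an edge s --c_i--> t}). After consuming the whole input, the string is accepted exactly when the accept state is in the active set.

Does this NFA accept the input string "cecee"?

S₀ = ε-closure({0}) = {0,2}
'c' @ 1: {3,4}
'e' @ 2: {1,2,5,6,8,10,12}
'c' @ 3: {3,4}
'e' @ 4: {1,2,5,6,8,10,12}
'e' @ 5: {7,13}  ✓accept
final: {7,13}; accept 7 in set

Answer: ACCEPT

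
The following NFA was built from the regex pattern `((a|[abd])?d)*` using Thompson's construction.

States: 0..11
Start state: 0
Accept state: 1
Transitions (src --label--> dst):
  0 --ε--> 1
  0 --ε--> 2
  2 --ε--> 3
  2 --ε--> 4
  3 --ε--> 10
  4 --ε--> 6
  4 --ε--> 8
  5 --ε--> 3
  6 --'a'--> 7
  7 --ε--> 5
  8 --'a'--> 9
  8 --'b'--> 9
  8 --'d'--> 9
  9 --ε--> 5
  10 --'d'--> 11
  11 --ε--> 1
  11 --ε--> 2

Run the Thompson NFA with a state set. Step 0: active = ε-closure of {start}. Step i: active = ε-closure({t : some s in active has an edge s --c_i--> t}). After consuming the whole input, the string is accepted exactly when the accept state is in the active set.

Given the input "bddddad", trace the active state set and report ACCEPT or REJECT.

S₀ = ε-closure({0}) = {0,1,2,3,4,6,8,10}
'b' @ 1: {3,5,9,10}
'd' @ 2: {1,2,3,4,6,8,10,11}  ✓accept
'd' @ 3: {1,2,3,4,5,6,8,9,10,11}  ✓accept
'd' @ 4: {1,2,3,4,5,6,8,9,10,11}  ✓accept
'd' @ 5: {1,2,3,4,5,6,8,9,10,11}  ✓accept
'a' @ 6: {3,5,7,9,10}
'd' @ 7: {1,2,3,4,6,8,10,11}  ✓accept
end set {1,2,3,4,6,8,10,11} — state 1 in

Answer: ACCEPT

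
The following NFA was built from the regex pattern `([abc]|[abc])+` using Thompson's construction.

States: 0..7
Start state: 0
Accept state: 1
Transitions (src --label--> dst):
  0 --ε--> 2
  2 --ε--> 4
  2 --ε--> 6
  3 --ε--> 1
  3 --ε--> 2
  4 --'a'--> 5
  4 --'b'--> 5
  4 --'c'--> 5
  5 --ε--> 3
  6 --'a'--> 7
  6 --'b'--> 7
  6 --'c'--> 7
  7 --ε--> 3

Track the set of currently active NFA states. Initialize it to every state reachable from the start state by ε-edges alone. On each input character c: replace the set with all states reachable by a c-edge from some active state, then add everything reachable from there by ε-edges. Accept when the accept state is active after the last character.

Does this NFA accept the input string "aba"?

start: ε-closure({0}) = {0,2,4,6}
'a' @ 1: {1,2,3,4,5,6,7}  (accept∈set)
'b' @ 2: {1,2,3,4,5,6,7}  (accept∈set)
'a' @ 3: {1,2,3,4,5,6,7}  (accept∈set)
final: {1,2,3,4,5,6,7}; accept 1 in set

Answer: ACCEPT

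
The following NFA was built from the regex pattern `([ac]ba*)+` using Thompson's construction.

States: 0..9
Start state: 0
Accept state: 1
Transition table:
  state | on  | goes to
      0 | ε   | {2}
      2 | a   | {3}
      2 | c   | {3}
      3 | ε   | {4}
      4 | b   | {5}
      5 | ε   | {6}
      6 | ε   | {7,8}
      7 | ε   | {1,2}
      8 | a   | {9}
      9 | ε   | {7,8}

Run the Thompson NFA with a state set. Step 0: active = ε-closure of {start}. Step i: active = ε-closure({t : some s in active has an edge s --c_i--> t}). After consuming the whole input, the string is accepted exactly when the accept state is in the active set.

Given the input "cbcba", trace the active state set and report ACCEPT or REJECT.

Answer: ACCEPT

Trace:
start: ε-closure({0}) = {0,2}
'c' @ 1: {3,4}
'b' @ 2: {1,2,5,6,7,8}  (accept∈set)
'c' @ 3: {3,4}
'b' @ 4: {1,2,5,6,7,8}  (accept∈set)
'a' @ 5: {1,2,3,4,7,8,9}  (accept∈set)
end set {1,2,3,4,7,8,9} — state 1 in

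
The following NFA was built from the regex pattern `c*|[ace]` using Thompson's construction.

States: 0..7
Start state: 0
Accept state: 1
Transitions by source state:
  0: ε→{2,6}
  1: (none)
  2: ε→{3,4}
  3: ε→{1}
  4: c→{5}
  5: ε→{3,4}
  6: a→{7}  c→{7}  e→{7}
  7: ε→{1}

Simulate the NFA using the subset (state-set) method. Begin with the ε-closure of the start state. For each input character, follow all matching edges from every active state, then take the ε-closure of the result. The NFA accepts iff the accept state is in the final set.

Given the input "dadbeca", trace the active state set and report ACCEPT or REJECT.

Answer: REJECT

Steps:
start: ε-closure({0}) = {0,1,2,3,4,6}
'd' @ 1: {}  — dead — no transitions
rest 'adbeca' ignored (set empty)
after full input: {}  (accept=1 not in)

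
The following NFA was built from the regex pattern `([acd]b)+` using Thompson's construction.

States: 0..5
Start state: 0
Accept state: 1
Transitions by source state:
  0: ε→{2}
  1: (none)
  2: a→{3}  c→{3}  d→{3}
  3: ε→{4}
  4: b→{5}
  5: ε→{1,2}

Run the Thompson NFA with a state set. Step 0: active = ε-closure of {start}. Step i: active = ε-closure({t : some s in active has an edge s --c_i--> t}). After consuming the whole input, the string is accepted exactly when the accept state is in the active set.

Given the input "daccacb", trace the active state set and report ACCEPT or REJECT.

Answer: REJECT

Trace:
start: ε-closure({0}) = {0,2}
'd' @ 1: {3,4}
'a' @ 2: {}  — dead — no transitions
rest 'ccacb' ignored (set empty)
after full input: {}  (accept=1 not in)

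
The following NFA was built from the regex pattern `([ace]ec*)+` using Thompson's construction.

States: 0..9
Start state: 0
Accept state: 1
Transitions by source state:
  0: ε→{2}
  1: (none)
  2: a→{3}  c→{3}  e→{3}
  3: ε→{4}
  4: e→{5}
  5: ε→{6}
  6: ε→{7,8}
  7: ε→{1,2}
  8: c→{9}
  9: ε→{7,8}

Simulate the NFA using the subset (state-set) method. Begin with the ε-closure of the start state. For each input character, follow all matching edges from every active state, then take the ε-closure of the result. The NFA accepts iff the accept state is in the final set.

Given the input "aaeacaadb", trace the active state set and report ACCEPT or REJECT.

S₀ = ε-closure({0}) = {0,2}
'a' @ 1: {3,4}
'a' @ 2: {}  — no active states
rest 'eacaadb' ignored (set empty)
final: {}; accept 1 not in set

Answer: REJECT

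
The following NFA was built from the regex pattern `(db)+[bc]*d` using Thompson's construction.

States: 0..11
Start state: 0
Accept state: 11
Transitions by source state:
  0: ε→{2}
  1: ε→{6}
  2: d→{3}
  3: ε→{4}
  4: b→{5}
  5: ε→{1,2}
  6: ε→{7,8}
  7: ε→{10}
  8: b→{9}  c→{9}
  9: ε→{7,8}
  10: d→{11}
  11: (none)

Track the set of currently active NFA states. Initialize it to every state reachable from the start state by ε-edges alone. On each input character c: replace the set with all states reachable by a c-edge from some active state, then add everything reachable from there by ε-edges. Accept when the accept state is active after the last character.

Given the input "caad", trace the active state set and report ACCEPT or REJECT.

Answer: REJECT

Derivation:
initial (ε-close {0}): {0,2}
'c' @ 1: {}  — no active states
rest 'aad' ignored (set empty)
end set {} — state 11 not in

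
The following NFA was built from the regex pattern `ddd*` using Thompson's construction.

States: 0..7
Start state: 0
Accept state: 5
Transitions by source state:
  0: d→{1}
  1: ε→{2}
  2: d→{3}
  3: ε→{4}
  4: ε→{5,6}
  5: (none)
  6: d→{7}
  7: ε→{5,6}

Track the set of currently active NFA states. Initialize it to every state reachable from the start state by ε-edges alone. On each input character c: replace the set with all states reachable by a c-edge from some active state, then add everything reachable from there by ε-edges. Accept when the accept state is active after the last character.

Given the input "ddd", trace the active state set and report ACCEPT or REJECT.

S₀ = ε-closure({0}) = {0}
'd' @ 1: {1,2}
'd' @ 2: {3,4,5,6}  (accept∈set)
'd' @ 3: {5,6,7}  (accept∈set)
end set {5,6,7} — state 5 in

Answer: ACCEPT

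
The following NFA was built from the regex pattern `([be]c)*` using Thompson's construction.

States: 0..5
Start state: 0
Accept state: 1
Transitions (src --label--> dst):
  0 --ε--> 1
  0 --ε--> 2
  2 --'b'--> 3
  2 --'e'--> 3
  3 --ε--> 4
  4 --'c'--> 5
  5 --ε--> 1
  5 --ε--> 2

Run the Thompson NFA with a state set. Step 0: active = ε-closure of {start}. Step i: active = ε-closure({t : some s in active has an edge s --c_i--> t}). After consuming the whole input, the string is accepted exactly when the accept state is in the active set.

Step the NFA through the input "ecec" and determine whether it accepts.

initial (ε-close {0}): {0,1,2}
'e' @ 1: {3,4}
'c' @ 2: {1,2,5}  ✓accept
'e' @ 3: {3,4}
'c' @ 4: {1,2,5}  ✓accept
end set {1,2,5} — state 1 in

Answer: ACCEPT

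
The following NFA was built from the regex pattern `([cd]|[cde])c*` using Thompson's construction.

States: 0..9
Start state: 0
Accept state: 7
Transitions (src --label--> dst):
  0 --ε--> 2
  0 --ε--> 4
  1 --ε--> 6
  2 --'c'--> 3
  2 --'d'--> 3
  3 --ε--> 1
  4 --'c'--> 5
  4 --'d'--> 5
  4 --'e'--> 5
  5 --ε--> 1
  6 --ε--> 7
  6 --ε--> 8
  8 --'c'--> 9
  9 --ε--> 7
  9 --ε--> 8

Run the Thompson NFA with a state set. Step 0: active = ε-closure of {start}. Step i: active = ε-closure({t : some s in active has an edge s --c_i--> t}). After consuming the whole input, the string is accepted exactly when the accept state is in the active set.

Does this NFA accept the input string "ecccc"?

start: ε-closure({0}) = {0,2,4}
'e' @ 1: {1,5,6,7,8}  (accept∈set)
'c' @ 2: {7,8,9}  (accept∈set)
'c' @ 3: {7,8,9}  (accept∈set)
'c' @ 4: {7,8,9}  (accept∈set)
'c' @ 5: {7,8,9}  (accept∈set)
after full input: {7,8,9}  (accept=7 in)

Answer: ACCEPT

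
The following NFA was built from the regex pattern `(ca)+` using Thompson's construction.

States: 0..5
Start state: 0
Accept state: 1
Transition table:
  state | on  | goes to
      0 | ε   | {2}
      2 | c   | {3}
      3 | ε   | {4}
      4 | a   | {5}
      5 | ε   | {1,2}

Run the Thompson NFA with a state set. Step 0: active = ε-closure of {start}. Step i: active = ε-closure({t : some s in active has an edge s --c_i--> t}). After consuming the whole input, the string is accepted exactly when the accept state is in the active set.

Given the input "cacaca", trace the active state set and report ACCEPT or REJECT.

Answer: ACCEPT

Derivation:
start: ε-closure({0}) = {0,2}
'c' @ 1: {3,4}
'a' @ 2: {1,2,5}  ✓accept
'c' @ 3: {3,4}
'a' @ 4: {1,2,5}  ✓accept
'c' @ 5: {3,4}
'a' @ 6: {1,2,5}  ✓accept
after full input: {1,2,5}  (accept=1 in)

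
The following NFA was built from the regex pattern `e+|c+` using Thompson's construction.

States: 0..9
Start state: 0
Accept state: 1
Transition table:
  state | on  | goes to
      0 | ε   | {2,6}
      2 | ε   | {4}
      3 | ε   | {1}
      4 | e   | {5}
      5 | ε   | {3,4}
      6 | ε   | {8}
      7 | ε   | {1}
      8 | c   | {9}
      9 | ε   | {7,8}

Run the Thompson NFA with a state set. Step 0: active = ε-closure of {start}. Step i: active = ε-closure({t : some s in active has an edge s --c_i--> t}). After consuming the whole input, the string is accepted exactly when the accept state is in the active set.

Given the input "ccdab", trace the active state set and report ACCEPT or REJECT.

Answer: REJECT

Derivation:
S₀ = ε-closure({0}) = {0,2,4,6,8}
'c' @ 1: {1,7,8,9}  [accepting]
'c' @ 2: {1,7,8,9}  [accepting]
'd' @ 3: {}  — dead — no transitions
rest 'ab' ignored (set empty)
after full input: {}  (accept=1 not in)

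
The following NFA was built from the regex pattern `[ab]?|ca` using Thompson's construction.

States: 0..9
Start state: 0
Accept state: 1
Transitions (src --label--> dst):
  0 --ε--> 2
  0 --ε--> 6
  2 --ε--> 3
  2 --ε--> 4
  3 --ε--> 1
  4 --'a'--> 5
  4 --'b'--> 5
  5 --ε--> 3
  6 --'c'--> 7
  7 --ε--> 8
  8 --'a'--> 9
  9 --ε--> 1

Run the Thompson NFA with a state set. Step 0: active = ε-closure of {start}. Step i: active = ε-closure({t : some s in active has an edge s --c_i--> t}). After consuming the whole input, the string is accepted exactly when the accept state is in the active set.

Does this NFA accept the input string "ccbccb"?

S₀ = ε-closure({0}) = {0,1,2,3,4,6}
'c' @ 1: {7,8}
'c' @ 2: {}  — no active states
rest 'bccb' ignored (set empty)
after full input: {}  (accept=1 not in)

Answer: REJECT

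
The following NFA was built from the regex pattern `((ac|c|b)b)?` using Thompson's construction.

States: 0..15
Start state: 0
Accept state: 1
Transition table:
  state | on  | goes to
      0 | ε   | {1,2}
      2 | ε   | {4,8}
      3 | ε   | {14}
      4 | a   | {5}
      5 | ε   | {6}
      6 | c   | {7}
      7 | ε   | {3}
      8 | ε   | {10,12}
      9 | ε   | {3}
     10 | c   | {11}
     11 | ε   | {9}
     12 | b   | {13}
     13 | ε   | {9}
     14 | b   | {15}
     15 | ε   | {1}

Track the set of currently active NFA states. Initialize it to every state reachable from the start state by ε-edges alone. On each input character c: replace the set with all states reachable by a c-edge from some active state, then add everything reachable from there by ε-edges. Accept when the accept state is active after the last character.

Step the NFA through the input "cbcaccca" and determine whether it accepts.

S₀ = ε-closure({0}) = {0,1,2,4,8,10,12}
'c' @ 1: {3,9,11,14}
'b' @ 2: {1,15}  (accept∈set)
'c' @ 3: {}  — state set empty
rest 'accca' ignored (set empty)
end set {} — state 1 not in

Answer: REJECT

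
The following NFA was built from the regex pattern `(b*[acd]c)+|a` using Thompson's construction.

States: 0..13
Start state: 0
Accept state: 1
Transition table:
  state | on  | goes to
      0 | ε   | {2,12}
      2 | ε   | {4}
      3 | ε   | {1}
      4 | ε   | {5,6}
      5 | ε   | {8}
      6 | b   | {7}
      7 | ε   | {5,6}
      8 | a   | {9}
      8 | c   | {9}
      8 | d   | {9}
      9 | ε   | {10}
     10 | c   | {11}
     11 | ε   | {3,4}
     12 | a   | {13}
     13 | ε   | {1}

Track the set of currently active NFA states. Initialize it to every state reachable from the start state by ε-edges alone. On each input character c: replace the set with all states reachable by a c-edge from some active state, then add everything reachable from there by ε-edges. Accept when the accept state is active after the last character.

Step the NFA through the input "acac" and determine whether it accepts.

Answer: ACCEPT

Steps:
S₀ = ε-closure({0}) = {0,2,4,5,6,8,12}
'a' @ 1: {1,9,10,13}  (accept∈set)
'c' @ 2: {1,3,4,5,6,8,11}  (accept∈set)
'a' @ 3: {9,10}
'c' @ 4: {1,3,4,5,6,8,11}  (accept∈set)
after full input: {1,3,4,5,6,8,11}  (accept=1 in)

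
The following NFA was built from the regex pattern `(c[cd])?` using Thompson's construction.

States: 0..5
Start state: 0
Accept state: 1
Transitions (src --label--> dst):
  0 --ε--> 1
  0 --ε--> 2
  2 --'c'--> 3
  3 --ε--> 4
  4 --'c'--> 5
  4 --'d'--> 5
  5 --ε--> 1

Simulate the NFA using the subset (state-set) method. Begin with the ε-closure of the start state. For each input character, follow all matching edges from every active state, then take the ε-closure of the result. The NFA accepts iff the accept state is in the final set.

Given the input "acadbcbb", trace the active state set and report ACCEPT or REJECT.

Answer: REJECT

Steps:
S₀ = ε-closure({0}) = {0,1,2}
'a' @ 1: {}  — dead — no transitions
rest 'cadbcbb' ignored (set empty)
after full input: {}  (accept=1 not in)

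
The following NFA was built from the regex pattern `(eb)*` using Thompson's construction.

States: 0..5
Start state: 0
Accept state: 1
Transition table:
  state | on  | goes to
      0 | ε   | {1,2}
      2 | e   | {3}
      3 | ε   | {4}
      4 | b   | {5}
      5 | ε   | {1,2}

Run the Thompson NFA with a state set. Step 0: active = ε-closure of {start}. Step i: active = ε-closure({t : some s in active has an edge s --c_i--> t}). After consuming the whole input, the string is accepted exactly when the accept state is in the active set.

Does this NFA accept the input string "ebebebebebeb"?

Answer: ACCEPT

Steps:
S₀ = ε-closure({0}) = {0,1,2}
'e' @ 1: {3,4}
'b' @ 2: {1,2,5}  ✓accept
'e' @ 3: {3,4}
'b' @ 4: {1,2,5}  ✓accept
'e' @ 5: {3,4}
'b' @ 6: {1,2,5}  ✓accept
'e' @ 7: {3,4}
'b' @ 8: {1,2,5}  ✓accept
'e' @ 9: {3,4}
'b' @ 10: {1,2,5}  ✓accept
'e' @ 11: {3,4}
'b' @ 12: {1,2,5}  ✓accept
after full input: {1,2,5}  (accept=1 in)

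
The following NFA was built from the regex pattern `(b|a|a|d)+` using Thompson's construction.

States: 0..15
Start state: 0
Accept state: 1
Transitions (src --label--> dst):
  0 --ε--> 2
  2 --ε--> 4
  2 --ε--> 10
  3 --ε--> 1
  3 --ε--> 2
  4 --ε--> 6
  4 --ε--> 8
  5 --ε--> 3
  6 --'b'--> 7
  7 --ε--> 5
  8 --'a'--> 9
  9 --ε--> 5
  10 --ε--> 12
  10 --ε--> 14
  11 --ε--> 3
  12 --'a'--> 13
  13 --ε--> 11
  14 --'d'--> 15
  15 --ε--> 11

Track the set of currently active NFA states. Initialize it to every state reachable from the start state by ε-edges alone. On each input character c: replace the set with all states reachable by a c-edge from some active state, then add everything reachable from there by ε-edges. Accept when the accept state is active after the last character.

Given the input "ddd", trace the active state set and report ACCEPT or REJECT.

start: ε-closure({0}) = {0,2,4,6,8,10,12,14}
'd' @ 1: {1,2,3,4,6,8,10,11,12,14,15}  [accepting]
'd' @ 2: {1,2,3,4,6,8,10,11,12,14,15}  [accepting]
'd' @ 3: {1,2,3,4,6,8,10,11,12,14,15}  [accepting]
after full input: {1,2,3,4,6,8,10,11,12,14,15}  (accept=1 in)

Answer: ACCEPT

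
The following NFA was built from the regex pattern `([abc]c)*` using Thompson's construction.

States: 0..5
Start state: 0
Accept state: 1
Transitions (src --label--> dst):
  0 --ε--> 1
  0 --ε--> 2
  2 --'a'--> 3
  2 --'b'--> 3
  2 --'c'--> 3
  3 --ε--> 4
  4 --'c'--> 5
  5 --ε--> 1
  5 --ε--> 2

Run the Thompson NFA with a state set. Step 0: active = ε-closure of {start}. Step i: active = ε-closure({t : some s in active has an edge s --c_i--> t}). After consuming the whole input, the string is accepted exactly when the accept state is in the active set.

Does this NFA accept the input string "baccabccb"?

Answer: REJECT

Trace:
S₀ = ε-closure({0}) = {0,1,2}
'b' @ 1: {3,4}
'a' @ 2: {}  — no active states
rest 'ccabccb' ignored (set empty)
final: {}; accept 1 not in set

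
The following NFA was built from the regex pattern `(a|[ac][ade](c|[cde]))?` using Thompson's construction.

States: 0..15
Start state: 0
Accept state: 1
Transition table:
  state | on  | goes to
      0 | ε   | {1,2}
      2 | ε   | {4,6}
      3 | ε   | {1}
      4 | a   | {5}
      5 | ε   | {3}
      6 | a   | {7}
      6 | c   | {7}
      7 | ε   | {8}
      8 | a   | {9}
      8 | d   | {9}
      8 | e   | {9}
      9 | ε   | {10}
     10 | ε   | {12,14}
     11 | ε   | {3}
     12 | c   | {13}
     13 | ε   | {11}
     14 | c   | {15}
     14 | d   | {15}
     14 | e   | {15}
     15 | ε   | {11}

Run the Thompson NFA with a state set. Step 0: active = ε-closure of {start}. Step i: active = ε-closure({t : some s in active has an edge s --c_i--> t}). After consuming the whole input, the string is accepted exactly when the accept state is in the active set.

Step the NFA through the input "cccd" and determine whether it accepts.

Answer: REJECT

Steps:
S₀ = ε-closure({0}) = {0,1,2,4,6}
'c' @ 1: {7,8}
'c' @ 2: {}  — state set empty
rest 'cd' ignored (set empty)
end set {} — state 1 not in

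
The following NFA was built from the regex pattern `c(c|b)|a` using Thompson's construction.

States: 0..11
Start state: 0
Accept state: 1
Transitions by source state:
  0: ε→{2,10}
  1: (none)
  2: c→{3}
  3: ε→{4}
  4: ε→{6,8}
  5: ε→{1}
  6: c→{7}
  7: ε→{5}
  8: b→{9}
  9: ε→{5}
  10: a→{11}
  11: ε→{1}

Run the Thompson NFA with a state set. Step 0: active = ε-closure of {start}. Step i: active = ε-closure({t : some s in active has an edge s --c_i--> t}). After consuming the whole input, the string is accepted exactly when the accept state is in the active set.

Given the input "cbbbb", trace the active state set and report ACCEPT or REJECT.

initial (ε-close {0}): {0,2,10}
'c' @ 1: {3,4,6,8}
'b' @ 2: {1,5,9}  [accepting]
'b' @ 3: {}  — dead — no transitions
rest 'bb' ignored (set empty)
final: {}; accept 1 not in set

Answer: REJECT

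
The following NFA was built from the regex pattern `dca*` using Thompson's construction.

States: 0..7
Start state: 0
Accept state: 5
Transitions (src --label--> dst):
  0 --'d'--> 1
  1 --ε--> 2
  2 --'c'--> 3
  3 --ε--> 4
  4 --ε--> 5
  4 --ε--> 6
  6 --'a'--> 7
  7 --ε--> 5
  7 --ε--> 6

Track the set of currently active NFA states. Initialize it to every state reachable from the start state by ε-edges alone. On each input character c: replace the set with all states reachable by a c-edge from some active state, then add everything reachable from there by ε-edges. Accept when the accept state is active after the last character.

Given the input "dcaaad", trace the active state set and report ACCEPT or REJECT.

Answer: REJECT

Derivation:
start: ε-closure({0}) = {0}
'd' @ 1: {1,2}
'c' @ 2: {3,4,5,6}  (accept∈set)
'a' @ 3: {5,6,7}  (accept∈set)
'a' @ 4: {5,6,7}  (accept∈set)
'a' @ 5: {5,6,7}  (accept∈set)
'd' @ 6: {}  — dead — no transitions
final: {}; accept 5 not in set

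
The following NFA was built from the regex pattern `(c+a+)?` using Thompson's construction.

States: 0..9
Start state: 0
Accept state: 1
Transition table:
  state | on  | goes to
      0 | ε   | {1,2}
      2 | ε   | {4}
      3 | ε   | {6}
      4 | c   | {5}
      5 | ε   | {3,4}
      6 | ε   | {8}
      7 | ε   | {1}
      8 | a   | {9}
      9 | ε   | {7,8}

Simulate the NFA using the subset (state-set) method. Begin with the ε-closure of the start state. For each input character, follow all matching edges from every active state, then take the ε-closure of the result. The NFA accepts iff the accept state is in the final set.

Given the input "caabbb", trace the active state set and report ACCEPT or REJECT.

initial (ε-close {0}): {0,1,2,4}
'c' @ 1: {3,4,5,6,8}
'a' @ 2: {1,7,8,9}  (accept∈set)
'a' @ 3: {1,7,8,9}  (accept∈set)
'b' @ 4: {}  — dead — no transitions
rest 'bb' ignored (set empty)
end set {} — state 1 not in

Answer: REJECT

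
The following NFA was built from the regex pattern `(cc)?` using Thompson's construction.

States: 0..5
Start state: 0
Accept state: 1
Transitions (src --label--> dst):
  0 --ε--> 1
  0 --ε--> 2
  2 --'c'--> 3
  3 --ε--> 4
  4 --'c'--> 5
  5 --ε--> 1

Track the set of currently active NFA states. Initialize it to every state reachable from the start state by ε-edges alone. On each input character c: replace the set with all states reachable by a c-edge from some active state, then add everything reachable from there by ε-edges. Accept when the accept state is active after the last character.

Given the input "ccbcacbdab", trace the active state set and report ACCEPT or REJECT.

start: ε-closure({0}) = {0,1,2}
'c' @ 1: {3,4}
'c' @ 2: {1,5}  (accept∈set)
'b' @ 3: {}  — dead — no transitions
rest 'cacbdab' ignored (set empty)
after full input: {}  (accept=1 not in)

Answer: REJECT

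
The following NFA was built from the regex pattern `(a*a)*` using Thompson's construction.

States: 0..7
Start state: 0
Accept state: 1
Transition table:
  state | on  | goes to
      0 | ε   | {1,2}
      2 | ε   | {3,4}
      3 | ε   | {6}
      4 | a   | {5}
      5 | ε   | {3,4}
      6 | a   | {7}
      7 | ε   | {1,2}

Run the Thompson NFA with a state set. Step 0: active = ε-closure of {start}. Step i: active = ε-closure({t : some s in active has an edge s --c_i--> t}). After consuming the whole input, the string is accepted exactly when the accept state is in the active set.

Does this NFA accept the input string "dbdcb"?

Answer: REJECT

Trace:
start: ε-closure({0}) = {0,1,2,3,4,6}
'd' @ 1: {}  — no active states
rest 'bdcb' ignored (set empty)
final: {}; accept 1 not in set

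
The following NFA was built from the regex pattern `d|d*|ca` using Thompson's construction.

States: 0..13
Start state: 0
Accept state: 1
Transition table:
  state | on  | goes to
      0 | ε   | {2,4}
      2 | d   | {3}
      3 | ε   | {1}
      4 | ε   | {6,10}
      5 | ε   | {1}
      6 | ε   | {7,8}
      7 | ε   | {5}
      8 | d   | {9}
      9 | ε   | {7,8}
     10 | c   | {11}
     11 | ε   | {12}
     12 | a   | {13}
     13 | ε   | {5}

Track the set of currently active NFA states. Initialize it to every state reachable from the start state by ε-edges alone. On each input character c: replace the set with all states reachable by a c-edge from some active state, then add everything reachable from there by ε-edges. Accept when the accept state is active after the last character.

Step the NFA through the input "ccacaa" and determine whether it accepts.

Answer: REJECT

Trace:
initial (ε-close {0}): {0,1,2,4,5,6,7,8,10}
'c' @ 1: {11,12}
'c' @ 2: {}  — state set empty
rest 'acaa' ignored (set empty)
final: {}; accept 1 not in set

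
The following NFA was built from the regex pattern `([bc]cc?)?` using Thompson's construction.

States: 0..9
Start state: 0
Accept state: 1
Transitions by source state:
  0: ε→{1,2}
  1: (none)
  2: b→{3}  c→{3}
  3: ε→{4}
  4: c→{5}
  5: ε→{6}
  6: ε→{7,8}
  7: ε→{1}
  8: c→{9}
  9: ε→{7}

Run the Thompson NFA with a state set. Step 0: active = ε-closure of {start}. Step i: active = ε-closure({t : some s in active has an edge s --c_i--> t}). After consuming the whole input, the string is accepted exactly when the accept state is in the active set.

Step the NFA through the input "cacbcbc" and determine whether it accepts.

S₀ = ε-closure({0}) = {0,1,2}
'c' @ 1: {3,4}
'a' @ 2: {}  — state set empty
rest 'cbcbc' ignored (set empty)
end set {} — state 1 not in

Answer: REJECT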